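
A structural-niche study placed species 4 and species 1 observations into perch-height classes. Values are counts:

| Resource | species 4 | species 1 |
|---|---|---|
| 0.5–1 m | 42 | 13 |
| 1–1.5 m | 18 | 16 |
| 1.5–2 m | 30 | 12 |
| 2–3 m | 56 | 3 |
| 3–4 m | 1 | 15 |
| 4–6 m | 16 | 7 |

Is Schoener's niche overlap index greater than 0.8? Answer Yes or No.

Proportions for species 4 (n=163): 42/163=0.2577, 18/163=0.1104, 30/163=0.1840, 56/163=0.3436, 1/163=0.0061, 16/163=0.0982
Proportions for species 1 (n=66): 13/66=0.1970, 16/66=0.2424, 12/66=0.1818, 3/66=0.0455, 15/66=0.2273, 7/66=0.1061
Σ|p₁ᵢ − p₂ᵢ| = 0.0607 + 0.1320 + 0.0022 + 0.2981 + 0.2212 + 0.0079 = 0.7221
D = 1 − ½ × 0.7221 = 1 − 0.36105 = 0.63895
D = 0.63895 < 0.8 → No.

No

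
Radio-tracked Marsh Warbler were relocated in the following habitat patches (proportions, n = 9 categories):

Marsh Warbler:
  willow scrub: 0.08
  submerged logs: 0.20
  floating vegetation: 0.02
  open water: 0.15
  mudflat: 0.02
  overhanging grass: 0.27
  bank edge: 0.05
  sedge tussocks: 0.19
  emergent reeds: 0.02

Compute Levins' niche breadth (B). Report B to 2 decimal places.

Σpᵢ² = 0.08² + 0.20² + 0.02² + 0.15² + 0.02² + 0.27² + 0.05² + 0.19² + 0.02² = 0.0064 + 0.0400 + 0.0004 + 0.0225 + 0.0004 + 0.0729 + 0.0025 + 0.0361 + 0.0004 = 0.1816
B = 1 / 0.1816 = 5.5066

5.51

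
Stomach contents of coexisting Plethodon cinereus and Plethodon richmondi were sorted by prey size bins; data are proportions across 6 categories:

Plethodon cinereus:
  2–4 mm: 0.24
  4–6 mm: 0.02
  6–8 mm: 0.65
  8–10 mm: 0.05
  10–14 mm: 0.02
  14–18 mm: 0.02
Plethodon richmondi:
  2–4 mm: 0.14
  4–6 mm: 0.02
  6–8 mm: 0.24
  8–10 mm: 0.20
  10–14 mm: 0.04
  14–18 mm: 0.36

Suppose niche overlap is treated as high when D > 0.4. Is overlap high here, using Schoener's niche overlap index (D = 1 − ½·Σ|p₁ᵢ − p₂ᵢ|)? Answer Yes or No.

Σ|p₁ᵢ − p₂ᵢ| = 0.10 + 0.00 + 0.41 + 0.15 + 0.02 + 0.34 = 1.02
D = 1 − ½ × 1.02 = 1 − 0.510 = 0.4900
D = 0.4900 > 0.4 → Yes.

Yes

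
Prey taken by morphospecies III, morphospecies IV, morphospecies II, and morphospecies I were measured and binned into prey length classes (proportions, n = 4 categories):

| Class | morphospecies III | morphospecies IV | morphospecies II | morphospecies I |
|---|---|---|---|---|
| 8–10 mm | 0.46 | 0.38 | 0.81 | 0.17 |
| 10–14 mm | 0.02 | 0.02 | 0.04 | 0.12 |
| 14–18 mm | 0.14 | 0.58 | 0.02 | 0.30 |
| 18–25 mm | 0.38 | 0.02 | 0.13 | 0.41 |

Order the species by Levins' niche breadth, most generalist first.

Σp_IIIᵢ² = 0.46² + 0.02² + 0.14² + 0.38² = 0.2116 + 0.0004 + 0.0196 + 0.1444 = 0.3760
B_III = 1 / 0.3760 = 2.6596
Σp_IVᵢ² = 0.38² + 0.02² + 0.58² + 0.02² = 0.1444 + 0.0004 + 0.3364 + 0.0004 = 0.4816
B_IV = 1 / 0.4816 = 2.0764
Σp_IIᵢ² = 0.81² + 0.04² + 0.02² + 0.13² = 0.6561 + 0.0016 + 0.0004 + 0.0169 = 0.6750
B_II = 1 / 0.6750 = 1.4815
Σp_Iᵢ² = 0.17² + 0.12² + 0.30² + 0.41² = 0.0289 + 0.0144 + 0.0900 + 0.1681 = 0.3014
B_I = 1 / 0.3014 = 3.3179
Ranking by B (broadest → narrowest): morphospecies I (3.32) > morphospecies III (2.66) > morphospecies IV (2.08) > morphospecies II (1.48)

morphospecies I > morphospecies III > morphospecies IV > morphospecies II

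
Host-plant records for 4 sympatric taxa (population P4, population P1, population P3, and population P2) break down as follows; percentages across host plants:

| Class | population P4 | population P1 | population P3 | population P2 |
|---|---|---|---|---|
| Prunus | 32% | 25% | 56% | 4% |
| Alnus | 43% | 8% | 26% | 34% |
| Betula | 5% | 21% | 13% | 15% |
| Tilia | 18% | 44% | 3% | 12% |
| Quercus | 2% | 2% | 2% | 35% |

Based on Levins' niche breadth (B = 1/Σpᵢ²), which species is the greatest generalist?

Convert percentages to proportions (divide by 100).
Σp_P4ᵢ² = 0.32² + 0.43² + 0.05² + 0.18² + 0.02² = 0.1024 + 0.1849 + 0.0025 + 0.0324 + 0.0004 = 0.3226
B_P4 = 1 / 0.3226 = 3.0998
Σp_P1ᵢ² = 0.25² + 0.08² + 0.21² + 0.44² + 0.02² = 0.0625 + 0.0064 + 0.0441 + 0.1936 + 0.0004 = 0.3070
B_P1 = 1 / 0.3070 = 3.2573
Σp_P3ᵢ² = 0.56² + 0.26² + 0.13² + 0.03² + 0.02² = 0.3136 + 0.0676 + 0.0169 + 0.0009 + 0.0004 = 0.3994
B_P3 = 1 / 0.3994 = 2.5038
Σp_P2ᵢ² = 0.04² + 0.34² + 0.15² + 0.12² + 0.35² = 0.0016 + 0.1156 + 0.0225 + 0.0144 + 0.1225 = 0.2766
B_P2 = 1 / 0.2766 = 3.6153
Highest B → broadest niche (most generalist): population P2 (B = 3.62).

population P2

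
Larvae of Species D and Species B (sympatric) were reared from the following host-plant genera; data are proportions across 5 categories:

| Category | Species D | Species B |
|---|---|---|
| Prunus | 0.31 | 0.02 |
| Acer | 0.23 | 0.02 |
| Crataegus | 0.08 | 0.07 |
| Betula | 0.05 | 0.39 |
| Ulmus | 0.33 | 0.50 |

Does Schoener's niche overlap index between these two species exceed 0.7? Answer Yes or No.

Σ|p₁ᵢ − p₂ᵢ| = 0.29 + 0.21 + 0.01 + 0.34 + 0.17 = 1.02
D = 1 − ½ × 1.02 = 1 − 0.510 = 0.4900
D = 0.4900 < 0.7 → No.

No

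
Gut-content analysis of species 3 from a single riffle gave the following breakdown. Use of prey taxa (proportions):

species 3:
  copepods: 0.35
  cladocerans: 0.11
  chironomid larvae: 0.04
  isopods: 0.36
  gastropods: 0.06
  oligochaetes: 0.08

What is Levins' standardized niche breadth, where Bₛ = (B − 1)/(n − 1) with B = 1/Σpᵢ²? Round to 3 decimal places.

0.525

Σpᵢ² = 0.35² + 0.11² + 0.04² + 0.36² + 0.06² + 0.08² = 0.1225 + 0.0121 + 0.0016 + 0.1296 + 0.0036 + 0.0064 = 0.2758
B = 1 / 0.2758 = 3.62582
Bₛ = (B − 1)/(n − 1) = (3.62582 − 1)/(6 − 1) = 2.62582/5 = 0.52516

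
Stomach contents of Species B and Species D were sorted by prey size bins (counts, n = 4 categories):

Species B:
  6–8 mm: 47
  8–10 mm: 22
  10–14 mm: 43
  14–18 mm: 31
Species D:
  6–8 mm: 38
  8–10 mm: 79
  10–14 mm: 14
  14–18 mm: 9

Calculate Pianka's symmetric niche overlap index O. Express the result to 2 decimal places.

Proportions for Species B (n=143): 47/143=0.3287, 22/143=0.1538, 43/143=0.3007, 31/143=0.2168
Proportions for Species D (n=140): 38/140=0.2714, 79/140=0.5643, 14/140=0.1000, 9/140=0.0643
Σ p₁ᵢp₂ᵢ = 0.089209 + 0.086789 + 0.030070 + 0.013940 = 0.220008
Σp_1ᵢ² = 0.3287² + 0.1538² + 0.3007² + 0.2168² = 0.108044 + 0.023654 + 0.090420 + 0.047002 = 0.269120
Σp_2ᵢ² = 0.2714² + 0.5643² + 0.1000² + 0.0643² = 0.073658 + 0.318434 + 0.010000 + 0.004134 = 0.406226
O = 0.220008 / √(0.269120 × 0.406226) = 0.220008 / 0.3306411 = 0.6654

0.67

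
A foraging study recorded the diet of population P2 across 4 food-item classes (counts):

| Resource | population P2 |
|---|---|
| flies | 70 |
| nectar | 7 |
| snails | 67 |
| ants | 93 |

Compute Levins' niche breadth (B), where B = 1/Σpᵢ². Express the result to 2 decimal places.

Proportions for population P2 (n=237): 70/237=0.2954, 7/237=0.0295, 67/237=0.2827, 93/237=0.3924
Σpᵢ² = 0.2954² + 0.0295² + 0.2827² + 0.3924² = 0.087261 + 0.000870 + 0.079919 + 0.153978 = 0.322028
B = 1 / 0.322028 = 3.1053

3.11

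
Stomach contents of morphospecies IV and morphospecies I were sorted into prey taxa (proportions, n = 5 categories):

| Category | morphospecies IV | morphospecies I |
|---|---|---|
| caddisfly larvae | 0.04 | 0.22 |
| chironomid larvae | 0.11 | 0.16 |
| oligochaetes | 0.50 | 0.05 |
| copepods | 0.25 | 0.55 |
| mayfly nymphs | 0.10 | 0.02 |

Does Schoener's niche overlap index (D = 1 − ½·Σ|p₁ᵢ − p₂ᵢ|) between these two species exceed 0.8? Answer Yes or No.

No

Σ|p₁ᵢ − p₂ᵢ| = 0.18 + 0.05 + 0.45 + 0.30 + 0.08 = 1.06
D = 1 − ½ × 1.06 = 1 − 0.530 = 0.4700
D = 0.4700 < 0.8 → No.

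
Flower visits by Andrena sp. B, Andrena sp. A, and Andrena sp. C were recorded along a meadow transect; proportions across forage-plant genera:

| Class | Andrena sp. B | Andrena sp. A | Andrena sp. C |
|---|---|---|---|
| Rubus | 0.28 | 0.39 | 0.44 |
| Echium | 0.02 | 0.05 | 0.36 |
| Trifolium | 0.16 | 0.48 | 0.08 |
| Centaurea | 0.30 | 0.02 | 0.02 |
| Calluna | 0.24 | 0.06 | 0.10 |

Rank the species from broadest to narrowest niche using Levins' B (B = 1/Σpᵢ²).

Andrena sp. B > Andrena sp. C > Andrena sp. A

Σp_Bᵢ² = 0.28² + 0.02² + 0.16² + 0.30² + 0.24² = 0.0784 + 0.0004 + 0.0256 + 0.0900 + 0.0576 = 0.2520
B_B = 1 / 0.2520 = 3.9683
Σp_Aᵢ² = 0.39² + 0.05² + 0.48² + 0.02² + 0.06² = 0.1521 + 0.0025 + 0.2304 + 0.0004 + 0.0036 = 0.3890
B_A = 1 / 0.3890 = 2.5707
Σp_Cᵢ² = 0.44² + 0.36² + 0.08² + 0.02² + 0.10² = 0.1936 + 0.1296 + 0.0064 + 0.0004 + 0.0100 = 0.3400
B_C = 1 / 0.3400 = 2.9412
Ranking by B (broadest → narrowest): Andrena sp. B (3.97) > Andrena sp. C (2.94) > Andrena sp. A (2.57)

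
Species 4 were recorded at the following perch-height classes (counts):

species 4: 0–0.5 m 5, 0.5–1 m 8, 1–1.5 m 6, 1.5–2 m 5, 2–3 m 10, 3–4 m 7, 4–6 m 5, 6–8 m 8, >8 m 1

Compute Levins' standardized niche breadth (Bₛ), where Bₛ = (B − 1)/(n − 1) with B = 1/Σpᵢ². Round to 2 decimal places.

Proportions for species 4 (n=55): 5/55=0.0909, 8/55=0.1455, 6/55=0.1091, 5/55=0.0909, 10/55=0.1818, 7/55=0.1273, 5/55=0.0909, 8/55=0.1455, 1/55=0.0182
Σpᵢ² = 0.0909² + 0.1455² + 0.1091² + 0.0909² + 0.1818² + 0.1273² + 0.0909² + 0.1455² + 0.0182² = 0.008263 + 0.021170 + 0.011903 + 0.008263 + 0.033051 + 0.016205 + 0.008263 + 0.021170 + 0.000331 = 0.128619
B = 1 / 0.128619 = 7.7749
Bₛ = (B − 1)/(n − 1) = (7.7749 − 1)/(9 − 1) = 6.7749/8 = 0.8469

0.85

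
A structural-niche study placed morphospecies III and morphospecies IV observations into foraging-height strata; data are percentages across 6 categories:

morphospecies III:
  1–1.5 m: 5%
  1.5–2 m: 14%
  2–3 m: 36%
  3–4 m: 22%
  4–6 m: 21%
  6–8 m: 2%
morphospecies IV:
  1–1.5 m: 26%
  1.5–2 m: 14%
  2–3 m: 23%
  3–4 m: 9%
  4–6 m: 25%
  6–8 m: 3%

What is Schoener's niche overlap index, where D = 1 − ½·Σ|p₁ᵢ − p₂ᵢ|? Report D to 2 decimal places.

0.74

Convert percentages to proportions (divide by 100).
Σ|p₁ᵢ − p₂ᵢ| = 0.21 + 0.00 + 0.13 + 0.13 + 0.04 + 0.01 = 0.52
D = 1 − ½ × 0.52 = 1 − 0.260 = 0.7400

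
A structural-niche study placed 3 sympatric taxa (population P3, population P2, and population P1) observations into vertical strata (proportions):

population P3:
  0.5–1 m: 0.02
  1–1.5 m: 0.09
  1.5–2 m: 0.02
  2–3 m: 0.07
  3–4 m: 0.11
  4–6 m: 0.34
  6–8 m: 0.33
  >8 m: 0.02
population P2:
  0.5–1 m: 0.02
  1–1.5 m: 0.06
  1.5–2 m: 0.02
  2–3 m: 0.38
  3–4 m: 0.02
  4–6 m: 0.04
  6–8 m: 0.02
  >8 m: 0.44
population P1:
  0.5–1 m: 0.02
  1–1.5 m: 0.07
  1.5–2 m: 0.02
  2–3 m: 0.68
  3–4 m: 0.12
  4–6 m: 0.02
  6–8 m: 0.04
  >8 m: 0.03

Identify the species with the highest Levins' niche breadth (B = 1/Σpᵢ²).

population P3

Σp_P3ᵢ² = 0.02² + 0.09² + 0.02² + 0.07² + 0.11² + 0.34² + 0.33² + 0.02² = 0.0004 + 0.0081 + 0.0004 + 0.0049 + 0.0121 + 0.1156 + 0.1089 + 0.0004 = 0.2508
B_P3 = 1 / 0.2508 = 3.9872
Σp_P2ᵢ² = 0.02² + 0.06² + 0.02² + 0.38² + 0.02² + 0.04² + 0.02² + 0.44² = 0.0004 + 0.0036 + 0.0004 + 0.1444 + 0.0004 + 0.0016 + 0.0004 + 0.1936 = 0.3448
B_P2 = 1 / 0.3448 = 2.9002
Σp_P1ᵢ² = 0.02² + 0.07² + 0.02² + 0.68² + 0.12² + 0.02² + 0.04² + 0.03² = 0.0004 + 0.0049 + 0.0004 + 0.4624 + 0.0144 + 0.0004 + 0.0016 + 0.0009 = 0.4854
B_P1 = 1 / 0.4854 = 2.0602
Highest B → broadest niche (most generalist): population P3 (B = 3.99).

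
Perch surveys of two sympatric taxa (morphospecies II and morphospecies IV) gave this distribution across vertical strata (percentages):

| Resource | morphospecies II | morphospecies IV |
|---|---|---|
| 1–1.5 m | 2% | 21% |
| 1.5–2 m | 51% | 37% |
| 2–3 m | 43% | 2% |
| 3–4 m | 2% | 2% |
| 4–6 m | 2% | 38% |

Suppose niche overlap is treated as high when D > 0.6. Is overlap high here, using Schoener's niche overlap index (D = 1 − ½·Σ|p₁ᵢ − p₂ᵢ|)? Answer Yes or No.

No

Convert percentages to proportions (divide by 100).
Σ|p₁ᵢ − p₂ᵢ| = 0.19 + 0.14 + 0.41 + 0.00 + 0.36 = 1.10
D = 1 − ½ × 1.10 = 1 − 0.550 = 0.4500
D = 0.4500 < 0.6 → No.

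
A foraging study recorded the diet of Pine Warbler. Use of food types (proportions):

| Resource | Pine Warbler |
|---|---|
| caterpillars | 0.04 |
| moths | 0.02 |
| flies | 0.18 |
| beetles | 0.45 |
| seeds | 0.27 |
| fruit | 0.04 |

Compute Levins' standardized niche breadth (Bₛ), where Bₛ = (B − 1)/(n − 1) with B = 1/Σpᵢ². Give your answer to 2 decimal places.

0.44

Σpᵢ² = 0.04² + 0.02² + 0.18² + 0.45² + 0.27² + 0.04² = 0.0016 + 0.0004 + 0.0324 + 0.2025 + 0.0729 + 0.0016 = 0.3114
B = 1 / 0.3114 = 3.2113
Bₛ = (B − 1)/(n − 1) = (3.2113 − 1)/(6 − 1) = 2.2113/5 = 0.4423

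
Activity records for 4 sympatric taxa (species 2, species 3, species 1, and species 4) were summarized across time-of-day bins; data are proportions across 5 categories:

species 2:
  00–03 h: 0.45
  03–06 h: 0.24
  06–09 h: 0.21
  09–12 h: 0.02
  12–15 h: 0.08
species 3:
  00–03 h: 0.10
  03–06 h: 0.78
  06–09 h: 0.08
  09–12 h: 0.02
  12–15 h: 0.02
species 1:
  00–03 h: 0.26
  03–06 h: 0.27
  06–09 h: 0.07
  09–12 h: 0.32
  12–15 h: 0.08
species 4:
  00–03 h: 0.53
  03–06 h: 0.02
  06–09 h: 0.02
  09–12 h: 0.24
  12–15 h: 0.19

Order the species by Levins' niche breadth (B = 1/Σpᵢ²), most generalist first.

species 1 > species 2 > species 4 > species 3

Σp_2ᵢ² = 0.45² + 0.24² + 0.21² + 0.02² + 0.08² = 0.2025 + 0.0576 + 0.0441 + 0.0004 + 0.0064 = 0.3110
B_2 = 1 / 0.3110 = 3.2154
Σp_3ᵢ² = 0.10² + 0.78² + 0.08² + 0.02² + 0.02² = 0.0100 + 0.6084 + 0.0064 + 0.0004 + 0.0004 = 0.6256
B_3 = 1 / 0.6256 = 1.5985
Σp_1ᵢ² = 0.26² + 0.27² + 0.07² + 0.32² + 0.08² = 0.0676 + 0.0729 + 0.0049 + 0.1024 + 0.0064 = 0.2542
B_1 = 1 / 0.2542 = 3.9339
Σp_4ᵢ² = 0.53² + 0.02² + 0.02² + 0.24² + 0.19² = 0.2809 + 0.0004 + 0.0004 + 0.0576 + 0.0361 = 0.3754
B_4 = 1 / 0.3754 = 2.6638
Ranking by B (broadest → narrowest): species 1 (3.93) > species 2 (3.22) > species 4 (2.66) > species 3 (1.60)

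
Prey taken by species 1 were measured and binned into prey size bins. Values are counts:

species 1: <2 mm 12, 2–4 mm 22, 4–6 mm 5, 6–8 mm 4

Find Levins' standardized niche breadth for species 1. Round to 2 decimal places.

0.59

Proportions for species 1 (n=43): 12/43=0.2791, 22/43=0.5116, 5/43=0.1163, 4/43=0.0930
Σpᵢ² = 0.2791² + 0.5116² + 0.1163² + 0.0930² = 0.077897 + 0.261735 + 0.013526 + 0.008649 = 0.361807
B = 1 / 0.361807 = 2.7639
Bₛ = (B − 1)/(n − 1) = (2.7639 − 1)/(4 − 1) = 1.7639/3 = 0.5880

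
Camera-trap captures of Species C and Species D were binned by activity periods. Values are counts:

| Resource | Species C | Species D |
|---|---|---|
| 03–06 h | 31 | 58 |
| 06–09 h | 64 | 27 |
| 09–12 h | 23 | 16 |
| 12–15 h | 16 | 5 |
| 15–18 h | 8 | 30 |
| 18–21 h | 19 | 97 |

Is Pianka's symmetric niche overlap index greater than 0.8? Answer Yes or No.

Proportions for Species C (n=161): 31/161=0.1925, 64/161=0.3975, 23/161=0.1429, 16/161=0.0994, 8/161=0.0497, 19/161=0.1180
Proportions for Species D (n=233): 58/233=0.2489, 27/233=0.1159, 16/233=0.0687, 5/233=0.0215, 30/233=0.1288, 97/233=0.4163
Σ p₁ᵢp₂ᵢ = 0.047913 + 0.046070 + 0.009817 + 0.002137 + 0.006401 + 0.049123 = 0.161461
Σp_1ᵢ² = 0.1925² + 0.3975² + 0.1429² + 0.0994² + 0.0497² + 0.1180² = 0.037056 + 0.158006 + 0.020420 + 0.009880 + 0.002470 + 0.013924 = 0.241756
Σp_2ᵢ² = 0.2489² + 0.1159² + 0.0687² + 0.0215² + 0.1288² + 0.4163² = 0.061951 + 0.013433 + 0.004720 + 0.000462 + 0.016589 + 0.173306 = 0.270461
O = 0.161461 / √(0.241756 × 0.270461) = 0.161461 / 0.2557060 = 0.6314
O = 0.6314 < 0.8 → No.

No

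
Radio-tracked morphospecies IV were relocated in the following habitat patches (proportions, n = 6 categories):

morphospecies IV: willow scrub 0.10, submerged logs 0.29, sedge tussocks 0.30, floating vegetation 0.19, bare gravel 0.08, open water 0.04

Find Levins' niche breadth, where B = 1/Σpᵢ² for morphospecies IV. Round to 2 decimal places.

Σpᵢ² = 0.10² + 0.29² + 0.30² + 0.19² + 0.08² + 0.04² = 0.0100 + 0.0841 + 0.0900 + 0.0361 + 0.0064 + 0.0016 = 0.2282
B = 1 / 0.2282 = 4.3821

4.38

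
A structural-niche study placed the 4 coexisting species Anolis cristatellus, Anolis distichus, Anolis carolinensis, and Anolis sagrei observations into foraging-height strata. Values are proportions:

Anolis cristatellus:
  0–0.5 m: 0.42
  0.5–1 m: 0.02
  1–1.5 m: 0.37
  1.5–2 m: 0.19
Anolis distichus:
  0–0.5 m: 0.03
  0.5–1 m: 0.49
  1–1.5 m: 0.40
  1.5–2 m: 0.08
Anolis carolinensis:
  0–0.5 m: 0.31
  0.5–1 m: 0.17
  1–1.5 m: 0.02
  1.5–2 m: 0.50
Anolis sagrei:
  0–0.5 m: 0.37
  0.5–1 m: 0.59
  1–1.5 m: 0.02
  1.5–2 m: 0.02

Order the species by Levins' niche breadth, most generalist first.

Anolis cristatellus > Anolis carolinensis > Anolis distichus > Anolis sagrei

Σp_crisᵢ² = 0.42² + 0.02² + 0.37² + 0.19² = 0.1764 + 0.0004 + 0.1369 + 0.0361 = 0.3498
B_cris = 1 / 0.3498 = 2.8588
Σp_distᵢ² = 0.03² + 0.49² + 0.40² + 0.08² = 0.0009 + 0.2401 + 0.1600 + 0.0064 = 0.4074
B_dist = 1 / 0.4074 = 2.4546
Σp_caroᵢ² = 0.31² + 0.17² + 0.02² + 0.50² = 0.0961 + 0.0289 + 0.0004 + 0.2500 = 0.3754
B_caro = 1 / 0.3754 = 2.6638
Σp_sagrᵢ² = 0.37² + 0.59² + 0.02² + 0.02² = 0.1369 + 0.3481 + 0.0004 + 0.0004 = 0.4858
B_sagr = 1 / 0.4858 = 2.0585
Ranking by B (broadest → narrowest): Anolis cristatellus (2.86) > Anolis carolinensis (2.66) > Anolis distichus (2.45) > Anolis sagrei (2.06)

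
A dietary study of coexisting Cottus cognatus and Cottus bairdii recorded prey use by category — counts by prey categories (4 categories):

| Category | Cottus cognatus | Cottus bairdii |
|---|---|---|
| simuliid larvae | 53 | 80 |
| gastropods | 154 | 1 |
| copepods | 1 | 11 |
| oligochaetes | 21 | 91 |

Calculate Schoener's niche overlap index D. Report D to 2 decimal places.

Proportions for Cottus cognatus (n=229): 53/229=0.2314, 154/229=0.6725, 1/229=0.0044, 21/229=0.0917
Proportions for Cottus bairdii (n=183): 80/183=0.4372, 1/183=0.0055, 11/183=0.0601, 91/183=0.4973
Σ|p₁ᵢ − p₂ᵢ| = 0.2058 + 0.6670 + 0.0557 + 0.4056 = 1.3341
D = 1 − ½ × 1.3341 = 1 − 0.66705 = 0.33295

0.33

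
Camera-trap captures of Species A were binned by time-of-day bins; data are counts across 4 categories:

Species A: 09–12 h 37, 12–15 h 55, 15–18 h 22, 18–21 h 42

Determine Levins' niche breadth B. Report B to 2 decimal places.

Proportions for Species A (n=156): 37/156=0.2372, 55/156=0.3526, 22/156=0.1410, 42/156=0.2692
Σpᵢ² = 0.2372² + 0.3526² + 0.1410² + 0.2692² = 0.056264 + 0.124327 + 0.019881 + 0.072469 = 0.272941
B = 1 / 0.272941 = 3.6638

3.66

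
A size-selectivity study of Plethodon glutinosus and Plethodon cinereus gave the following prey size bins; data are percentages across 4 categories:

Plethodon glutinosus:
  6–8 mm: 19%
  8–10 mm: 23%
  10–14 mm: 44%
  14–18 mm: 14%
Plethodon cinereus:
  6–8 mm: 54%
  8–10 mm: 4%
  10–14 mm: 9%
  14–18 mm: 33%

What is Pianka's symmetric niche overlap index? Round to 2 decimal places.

Convert percentages to proportions (divide by 100).
Σ p₁ᵢp₂ᵢ = 0.1026 + 0.0092 + 0.0396 + 0.0462 = 0.1976
Σp_1ᵢ² = 0.19² + 0.23² + 0.44² + 0.14² = 0.0361 + 0.0529 + 0.1936 + 0.0196 = 0.3022
Σp_2ᵢ² = 0.54² + 0.04² + 0.09² + 0.33² = 0.2916 + 0.0016 + 0.0081 + 0.1089 = 0.4102
O = 0.1976 / √(0.3022 × 0.4102) = 0.1976 / 0.35208 = 0.5612

0.56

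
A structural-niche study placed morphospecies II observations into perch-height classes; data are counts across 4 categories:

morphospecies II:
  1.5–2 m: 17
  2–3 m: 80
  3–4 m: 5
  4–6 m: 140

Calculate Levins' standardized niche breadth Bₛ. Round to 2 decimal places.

0.41

Proportions for morphospecies II (n=242): 17/242=0.0702, 80/242=0.3306, 5/242=0.0207, 140/242=0.5785
Σpᵢ² = 0.0702² + 0.3306² + 0.0207² + 0.5785² = 0.004928 + 0.109296 + 0.000428 + 0.334662 = 0.449314
B = 1 / 0.449314 = 2.2256
Bₛ = (B − 1)/(n − 1) = (2.2256 − 1)/(4 − 1) = 1.2256/3 = 0.4085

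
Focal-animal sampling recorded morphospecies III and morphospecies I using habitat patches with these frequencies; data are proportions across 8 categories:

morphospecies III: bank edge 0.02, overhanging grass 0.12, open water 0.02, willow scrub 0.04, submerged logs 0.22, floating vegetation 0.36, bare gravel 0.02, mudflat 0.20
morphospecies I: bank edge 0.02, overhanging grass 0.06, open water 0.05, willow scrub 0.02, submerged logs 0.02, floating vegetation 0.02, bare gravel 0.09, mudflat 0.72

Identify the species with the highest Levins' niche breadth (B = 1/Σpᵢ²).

morphospecies III

Σp_IIIᵢ² = 0.02² + 0.12² + 0.02² + 0.04² + 0.22² + 0.36² + 0.02² + 0.20² = 0.0004 + 0.0144 + 0.0004 + 0.0016 + 0.0484 + 0.1296 + 0.0004 + 0.0400 = 0.2352
B_III = 1 / 0.2352 = 4.2517
Σp_Iᵢ² = 0.02² + 0.06² + 0.05² + 0.02² + 0.02² + 0.02² + 0.09² + 0.72² = 0.0004 + 0.0036 + 0.0025 + 0.0004 + 0.0004 + 0.0004 + 0.0081 + 0.5184 = 0.5342
B_I = 1 / 0.5342 = 1.8720
Highest B → broadest niche (most generalist): morphospecies III (B = 4.25).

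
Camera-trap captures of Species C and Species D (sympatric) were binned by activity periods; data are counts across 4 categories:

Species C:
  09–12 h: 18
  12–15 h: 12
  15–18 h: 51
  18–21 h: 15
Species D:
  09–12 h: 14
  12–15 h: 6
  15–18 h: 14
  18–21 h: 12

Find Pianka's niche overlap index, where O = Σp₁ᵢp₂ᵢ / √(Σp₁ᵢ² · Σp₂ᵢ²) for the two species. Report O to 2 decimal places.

Proportions for Species C (n=96): 18/96=0.1875, 12/96=0.1250, 51/96=0.5313, 15/96=0.1563
Proportions for Species D (n=46): 14/46=0.3043, 6/46=0.1304, 14/46=0.3043, 12/46=0.2609
Σ p₁ᵢp₂ᵢ = 0.057056 + 0.016300 + 0.161675 + 0.040779 = 0.275810
Σp_1ᵢ² = 0.1875² + 0.1250² + 0.5313² + 0.1563² = 0.035156 + 0.015625 + 0.282280 + 0.024430 = 0.357491
Σp_2ᵢ² = 0.3043² + 0.1304² + 0.3043² + 0.2609² = 0.092598 + 0.017004 + 0.092598 + 0.068069 = 0.270269
O = 0.275810 / √(0.357491 × 0.270269) = 0.275810 / 0.3108355 = 0.8873

0.89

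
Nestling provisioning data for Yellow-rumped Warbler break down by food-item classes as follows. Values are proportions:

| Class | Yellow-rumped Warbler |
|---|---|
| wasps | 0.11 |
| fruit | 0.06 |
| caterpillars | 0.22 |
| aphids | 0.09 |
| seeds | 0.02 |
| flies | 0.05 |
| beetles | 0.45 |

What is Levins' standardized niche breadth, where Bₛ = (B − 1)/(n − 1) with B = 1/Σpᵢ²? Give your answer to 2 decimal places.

0.43

Σpᵢ² = 0.11² + 0.06² + 0.22² + 0.09² + 0.02² + 0.05² + 0.45² = 0.0121 + 0.0036 + 0.0484 + 0.0081 + 0.0004 + 0.0025 + 0.2025 = 0.2776
B = 1 / 0.2776 = 3.6023
Bₛ = (B − 1)/(n − 1) = (3.6023 − 1)/(7 − 1) = 2.6023/6 = 0.4337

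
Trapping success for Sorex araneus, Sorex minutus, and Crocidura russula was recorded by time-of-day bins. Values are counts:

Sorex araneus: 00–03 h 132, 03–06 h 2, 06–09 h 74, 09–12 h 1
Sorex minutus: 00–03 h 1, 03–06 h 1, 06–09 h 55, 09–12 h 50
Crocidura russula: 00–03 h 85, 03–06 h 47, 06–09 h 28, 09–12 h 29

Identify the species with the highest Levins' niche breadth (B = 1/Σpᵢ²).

Crocidura russula

Proportions for Sorex araneus (n=209): 132/209=0.6316, 2/209=0.0096, 74/209=0.3541, 1/209=0.0048
Proportions for Sorex minutus (n=107): 1/107=0.0093, 1/107=0.0093, 55/107=0.5140, 50/107=0.4673
Proportions for Crocidura russula (n=189): 85/189=0.4497, 47/189=0.2487, 28/189=0.1481, 29/189=0.1534
Σp_aranᵢ² = 0.6316² + 0.0096² + 0.3541² + 0.0048² = 0.398919 + 0.000092 + 0.125387 + 0.000023 = 0.524421
B_aran = 1 / 0.524421 = 1.9069
Σp_minuᵢ² = 0.0093² + 0.0093² + 0.5140² + 0.4673² = 0.000086 + 0.000086 + 0.264196 + 0.218369 = 0.482737
B_minu = 1 / 0.482737 = 2.0715
Σp_russᵢ² = 0.4497² + 0.2487² + 0.1481² + 0.1534² = 0.202230 + 0.061852 + 0.021934 + 0.023532 = 0.309548
B_russ = 1 / 0.309548 = 3.2305
Highest B → broadest niche (most generalist): Crocidura russula (B = 3.23).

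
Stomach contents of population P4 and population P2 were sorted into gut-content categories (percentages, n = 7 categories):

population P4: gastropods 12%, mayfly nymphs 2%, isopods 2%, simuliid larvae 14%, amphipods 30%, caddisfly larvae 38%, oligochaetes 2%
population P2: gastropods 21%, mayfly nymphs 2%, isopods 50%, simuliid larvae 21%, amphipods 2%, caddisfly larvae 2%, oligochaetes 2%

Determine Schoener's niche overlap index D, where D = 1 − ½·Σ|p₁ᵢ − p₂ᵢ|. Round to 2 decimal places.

0.36

Convert percentages to proportions (divide by 100).
Σ|p₁ᵢ − p₂ᵢ| = 0.09 + 0.00 + 0.48 + 0.07 + 0.28 + 0.36 + 0.00 = 1.28
D = 1 − ½ × 1.28 = 1 − 0.640 = 0.3600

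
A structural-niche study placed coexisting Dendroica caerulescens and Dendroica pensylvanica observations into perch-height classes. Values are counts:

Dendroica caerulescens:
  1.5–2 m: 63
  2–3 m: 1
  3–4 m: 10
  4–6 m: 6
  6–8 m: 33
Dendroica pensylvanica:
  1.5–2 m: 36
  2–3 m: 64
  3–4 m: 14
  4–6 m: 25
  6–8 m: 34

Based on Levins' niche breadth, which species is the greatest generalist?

Proportions for Dendroica caerulescens (n=113): 63/113=0.5575, 1/113=0.0088, 10/113=0.0885, 6/113=0.0531, 33/113=0.2920
Proportions for Dendroica pensylvanica (n=173): 36/173=0.2081, 64/173=0.3699, 14/173=0.0809, 25/173=0.1445, 34/173=0.1965
Σp_caerᵢ² = 0.5575² + 0.0088² + 0.0885² + 0.0531² + 0.2920² = 0.310806 + 0.000077 + 0.007832 + 0.002820 + 0.085264 = 0.406799
B_caer = 1 / 0.406799 = 2.4582
Σp_pensᵢ² = 0.2081² + 0.3699² + 0.0809² + 0.1445² + 0.1965² = 0.043306 + 0.136826 + 0.006545 + 0.020880 + 0.038612 = 0.246169
B_pens = 1 / 0.246169 = 4.0622
Highest B → broadest niche (most generalist): Dendroica pensylvanica (B = 4.06).

Dendroica pensylvanica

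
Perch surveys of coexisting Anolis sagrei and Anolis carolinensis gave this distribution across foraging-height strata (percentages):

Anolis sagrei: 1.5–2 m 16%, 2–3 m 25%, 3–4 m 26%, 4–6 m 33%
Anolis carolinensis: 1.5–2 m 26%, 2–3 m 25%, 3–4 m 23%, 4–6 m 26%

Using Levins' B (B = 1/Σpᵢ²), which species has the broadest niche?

Convert percentages to proportions (divide by 100).
Σp_sagrᵢ² = 0.16² + 0.25² + 0.26² + 0.33² = 0.0256 + 0.0625 + 0.0676 + 0.1089 = 0.2646
B_sagr = 1 / 0.2646 = 3.7793
Σp_caroᵢ² = 0.26² + 0.25² + 0.23² + 0.26² = 0.0676 + 0.0625 + 0.0529 + 0.0676 = 0.2506
B_caro = 1 / 0.2506 = 3.9904
Highest B → broadest niche (most generalist): Anolis carolinensis (B = 3.99).

Anolis carolinensis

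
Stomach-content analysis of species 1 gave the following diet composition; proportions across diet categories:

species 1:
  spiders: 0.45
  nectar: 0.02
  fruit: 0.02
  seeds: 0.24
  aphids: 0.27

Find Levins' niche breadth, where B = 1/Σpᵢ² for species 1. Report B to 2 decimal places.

3.00

Σpᵢ² = 0.45² + 0.02² + 0.02² + 0.24² + 0.27² = 0.2025 + 0.0004 + 0.0004 + 0.0576 + 0.0729 = 0.3338
B = 1 / 0.3338 = 2.9958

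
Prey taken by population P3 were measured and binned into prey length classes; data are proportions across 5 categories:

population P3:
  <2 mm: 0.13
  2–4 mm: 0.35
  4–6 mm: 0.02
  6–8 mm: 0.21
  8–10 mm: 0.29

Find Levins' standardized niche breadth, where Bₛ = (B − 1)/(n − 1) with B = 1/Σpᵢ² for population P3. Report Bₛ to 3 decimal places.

0.683

Σpᵢ² = 0.13² + 0.35² + 0.02² + 0.21² + 0.29² = 0.0169 + 0.1225 + 0.0004 + 0.0441 + 0.0841 = 0.2680
B = 1 / 0.2680 = 3.73134
Bₛ = (B − 1)/(n − 1) = (3.73134 − 1)/(5 − 1) = 2.73134/4 = 0.68284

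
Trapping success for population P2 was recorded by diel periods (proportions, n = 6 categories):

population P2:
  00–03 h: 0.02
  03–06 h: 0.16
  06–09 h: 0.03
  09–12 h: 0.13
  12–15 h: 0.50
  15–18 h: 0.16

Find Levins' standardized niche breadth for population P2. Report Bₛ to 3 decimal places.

0.426

Σpᵢ² = 0.02² + 0.16² + 0.03² + 0.13² + 0.50² + 0.16² = 0.0004 + 0.0256 + 0.0009 + 0.0169 + 0.2500 + 0.0256 = 0.3194
B = 1 / 0.3194 = 3.13087
Bₛ = (B − 1)/(n − 1) = (3.13087 − 1)/(6 − 1) = 2.13087/5 = 0.42617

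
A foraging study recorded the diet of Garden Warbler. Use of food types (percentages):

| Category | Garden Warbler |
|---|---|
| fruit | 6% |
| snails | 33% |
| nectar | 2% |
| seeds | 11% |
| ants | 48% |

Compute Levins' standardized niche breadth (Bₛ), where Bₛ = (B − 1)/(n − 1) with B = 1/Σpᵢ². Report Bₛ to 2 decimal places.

0.45

Convert percentages to proportions (divide by 100).
Σpᵢ² = 0.06² + 0.33² + 0.02² + 0.11² + 0.48² = 0.0036 + 0.1089 + 0.0004 + 0.0121 + 0.2304 = 0.3554
B = 1 / 0.3554 = 2.8137
Bₛ = (B − 1)/(n − 1) = (2.8137 − 1)/(5 − 1) = 1.8137/4 = 0.4534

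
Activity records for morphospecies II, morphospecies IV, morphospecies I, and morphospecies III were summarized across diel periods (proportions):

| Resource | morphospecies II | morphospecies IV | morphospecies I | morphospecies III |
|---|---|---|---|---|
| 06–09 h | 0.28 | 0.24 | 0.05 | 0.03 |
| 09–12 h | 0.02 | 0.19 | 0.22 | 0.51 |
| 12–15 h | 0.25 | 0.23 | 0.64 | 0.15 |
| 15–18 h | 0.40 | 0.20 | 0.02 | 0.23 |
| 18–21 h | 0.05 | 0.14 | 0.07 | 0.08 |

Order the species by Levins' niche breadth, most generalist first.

morphospecies IV > morphospecies II > morphospecies III > morphospecies I

Σp_IIᵢ² = 0.28² + 0.02² + 0.25² + 0.40² + 0.05² = 0.0784 + 0.0004 + 0.0625 + 0.1600 + 0.0025 = 0.3038
B_II = 1 / 0.3038 = 3.2916
Σp_IVᵢ² = 0.24² + 0.19² + 0.23² + 0.20² + 0.14² = 0.0576 + 0.0361 + 0.0529 + 0.0400 + 0.0196 = 0.2062
B_IV = 1 / 0.2062 = 4.8497
Σp_Iᵢ² = 0.05² + 0.22² + 0.64² + 0.02² + 0.07² = 0.0025 + 0.0484 + 0.4096 + 0.0004 + 0.0049 = 0.4658
B_I = 1 / 0.4658 = 2.1468
Σp_IIIᵢ² = 0.03² + 0.51² + 0.15² + 0.23² + 0.08² = 0.0009 + 0.2601 + 0.0225 + 0.0529 + 0.0064 = 0.3428
B_III = 1 / 0.3428 = 2.9172
Ranking by B (broadest → narrowest): morphospecies IV (4.85) > morphospecies II (3.29) > morphospecies III (2.92) > morphospecies I (2.15)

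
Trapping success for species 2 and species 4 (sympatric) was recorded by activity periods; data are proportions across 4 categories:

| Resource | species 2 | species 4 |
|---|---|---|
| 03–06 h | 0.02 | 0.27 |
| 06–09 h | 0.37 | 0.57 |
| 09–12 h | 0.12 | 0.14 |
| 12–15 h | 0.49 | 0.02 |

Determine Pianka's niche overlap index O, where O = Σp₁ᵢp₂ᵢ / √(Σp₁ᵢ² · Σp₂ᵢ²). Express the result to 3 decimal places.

0.600

Σ p₁ᵢp₂ᵢ = 0.0054 + 0.2109 + 0.0168 + 0.0098 = 0.2429
Σp_1ᵢ² = 0.02² + 0.37² + 0.12² + 0.49² = 0.0004 + 0.1369 + 0.0144 + 0.2401 = 0.3918
Σp_2ᵢ² = 0.27² + 0.57² + 0.14² + 0.02² = 0.0729 + 0.3249 + 0.0196 + 0.0004 = 0.4178
O = 0.2429 / √(0.3918 × 0.4178) = 0.2429 / 0.404591 = 0.60036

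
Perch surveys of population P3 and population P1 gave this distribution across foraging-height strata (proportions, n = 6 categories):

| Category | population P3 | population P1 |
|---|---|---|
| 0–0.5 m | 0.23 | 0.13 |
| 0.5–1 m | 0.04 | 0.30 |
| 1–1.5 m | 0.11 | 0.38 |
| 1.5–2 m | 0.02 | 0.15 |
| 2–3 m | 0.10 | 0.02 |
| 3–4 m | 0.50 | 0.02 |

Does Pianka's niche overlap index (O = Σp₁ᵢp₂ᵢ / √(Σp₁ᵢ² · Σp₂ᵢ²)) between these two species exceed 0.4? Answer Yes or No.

No

Σ p₁ᵢp₂ᵢ = 0.0299 + 0.0120 + 0.0418 + 0.0030 + 0.0020 + 0.0100 = 0.0987
Σp_1ᵢ² = 0.23² + 0.04² + 0.11² + 0.02² + 0.10² + 0.50² = 0.0529 + 0.0016 + 0.0121 + 0.0004 + 0.0100 + 0.2500 = 0.3270
Σp_2ᵢ² = 0.13² + 0.30² + 0.38² + 0.15² + 0.02² + 0.02² = 0.0169 + 0.0900 + 0.1444 + 0.0225 + 0.0004 + 0.0004 = 0.2746
O = 0.0987 / √(0.3270 × 0.2746) = 0.0987 / 0.29966 = 0.3294
O = 0.3294 < 0.4 → No.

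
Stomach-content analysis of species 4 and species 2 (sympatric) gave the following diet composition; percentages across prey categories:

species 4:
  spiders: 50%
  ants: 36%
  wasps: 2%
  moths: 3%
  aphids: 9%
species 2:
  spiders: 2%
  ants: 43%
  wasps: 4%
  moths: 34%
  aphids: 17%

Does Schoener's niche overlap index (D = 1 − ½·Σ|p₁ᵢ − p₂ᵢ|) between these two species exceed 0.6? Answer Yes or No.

Convert percentages to proportions (divide by 100).
Σ|p₁ᵢ − p₂ᵢ| = 0.48 + 0.07 + 0.02 + 0.31 + 0.08 = 0.96
D = 1 − ½ × 0.96 = 1 − 0.480 = 0.5200
D = 0.5200 < 0.6 → No.

No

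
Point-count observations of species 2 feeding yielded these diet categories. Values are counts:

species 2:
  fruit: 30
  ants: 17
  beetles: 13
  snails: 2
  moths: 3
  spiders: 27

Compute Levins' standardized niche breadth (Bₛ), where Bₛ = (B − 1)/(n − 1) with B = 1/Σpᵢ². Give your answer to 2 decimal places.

Proportions for species 2 (n=92): 30/92=0.3261, 17/92=0.1848, 13/92=0.1413, 2/92=0.0217, 3/92=0.0326, 27/92=0.2935
Σpᵢ² = 0.3261² + 0.1848² + 0.1413² + 0.0217² + 0.0326² + 0.2935² = 0.106341 + 0.034151 + 0.019966 + 0.000471 + 0.001063 + 0.086142 = 0.248134
B = 1 / 0.248134 = 4.0301
Bₛ = (B − 1)/(n − 1) = (4.0301 − 1)/(6 − 1) = 3.0301/5 = 0.6060

0.61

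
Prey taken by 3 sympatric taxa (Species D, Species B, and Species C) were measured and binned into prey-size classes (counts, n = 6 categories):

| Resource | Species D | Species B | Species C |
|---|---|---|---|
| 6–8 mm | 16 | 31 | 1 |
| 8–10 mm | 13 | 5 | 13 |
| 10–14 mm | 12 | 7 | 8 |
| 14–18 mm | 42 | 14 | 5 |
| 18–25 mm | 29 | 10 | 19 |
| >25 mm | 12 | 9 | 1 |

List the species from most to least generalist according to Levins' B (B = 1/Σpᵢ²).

Species D > Species B > Species C

Proportions for Species D (n=124): 16/124=0.1290, 13/124=0.1048, 12/124=0.0968, 42/124=0.3387, 29/124=0.2339, 12/124=0.0968
Proportions for Species B (n=76): 31/76=0.4079, 5/76=0.0658, 7/76=0.0921, 14/76=0.1842, 10/76=0.1316, 9/76=0.1184
Proportions for Species C (n=47): 1/47=0.0213, 13/47=0.2766, 8/47=0.1702, 5/47=0.1064, 19/47=0.4043, 1/47=0.0213
Σp_Dᵢ² = 0.1290² + 0.1048² + 0.0968² + 0.3387² + 0.2339² + 0.0968² = 0.016641 + 0.010983 + 0.009370 + 0.114718 + 0.054709 + 0.009370 = 0.215791
B_D = 1 / 0.215791 = 4.6341
Σp_Bᵢ² = 0.4079² + 0.0658² + 0.0921² + 0.1842² + 0.1316² + 0.1184² = 0.166382 + 0.004330 + 0.008482 + 0.033930 + 0.017319 + 0.014019 = 0.244462
B_B = 1 / 0.244462 = 4.0906
Σp_Cᵢ² = 0.0213² + 0.2766² + 0.1702² + 0.1064² + 0.4043² + 0.0213² = 0.000454 + 0.076508 + 0.028968 + 0.011321 + 0.163458 + 0.000454 = 0.281163
B_C = 1 / 0.281163 = 3.5567
Ranking by B (broadest → narrowest): Species D (4.63) > Species B (4.09) > Species C (3.56)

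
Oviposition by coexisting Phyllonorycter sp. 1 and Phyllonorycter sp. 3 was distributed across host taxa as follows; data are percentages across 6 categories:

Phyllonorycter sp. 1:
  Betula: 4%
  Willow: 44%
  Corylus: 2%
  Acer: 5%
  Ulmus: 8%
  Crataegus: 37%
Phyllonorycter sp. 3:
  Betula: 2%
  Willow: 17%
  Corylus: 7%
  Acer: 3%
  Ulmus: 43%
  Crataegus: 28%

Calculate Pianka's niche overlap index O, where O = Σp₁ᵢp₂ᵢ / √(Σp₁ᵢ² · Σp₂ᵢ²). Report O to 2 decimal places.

0.68

Convert percentages to proportions (divide by 100).
Σ p₁ᵢp₂ᵢ = 0.0008 + 0.0748 + 0.0014 + 0.0015 + 0.0344 + 0.1036 = 0.2165
Σp_1ᵢ² = 0.04² + 0.44² + 0.02² + 0.05² + 0.08² + 0.37² = 0.0016 + 0.1936 + 0.0004 + 0.0025 + 0.0064 + 0.1369 = 0.3414
Σp_2ᵢ² = 0.02² + 0.17² + 0.07² + 0.03² + 0.43² + 0.28² = 0.0004 + 0.0289 + 0.0049 + 0.0009 + 0.1849 + 0.0784 = 0.2984
O = 0.2165 / √(0.3414 × 0.2984) = 0.2165 / 0.31918 = 0.6783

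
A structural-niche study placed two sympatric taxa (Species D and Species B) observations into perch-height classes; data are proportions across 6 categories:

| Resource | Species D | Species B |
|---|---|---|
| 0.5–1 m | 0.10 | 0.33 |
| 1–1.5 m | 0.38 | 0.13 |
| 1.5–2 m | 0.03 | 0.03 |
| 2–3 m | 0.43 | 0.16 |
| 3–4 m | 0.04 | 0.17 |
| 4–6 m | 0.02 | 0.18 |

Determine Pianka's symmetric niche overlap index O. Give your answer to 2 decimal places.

Σ p₁ᵢp₂ᵢ = 0.0330 + 0.0494 + 0.0009 + 0.0688 + 0.0068 + 0.0036 = 0.1625
Σp_1ᵢ² = 0.10² + 0.38² + 0.03² + 0.43² + 0.04² + 0.02² = 0.0100 + 0.1444 + 0.0009 + 0.1849 + 0.0016 + 0.0004 = 0.3422
Σp_2ᵢ² = 0.33² + 0.13² + 0.03² + 0.16² + 0.17² + 0.18² = 0.1089 + 0.0169 + 0.0009 + 0.0256 + 0.0289 + 0.0324 = 0.2136
O = 0.1625 / √(0.3422 × 0.2136) = 0.1625 / 0.27036 = 0.6011

0.60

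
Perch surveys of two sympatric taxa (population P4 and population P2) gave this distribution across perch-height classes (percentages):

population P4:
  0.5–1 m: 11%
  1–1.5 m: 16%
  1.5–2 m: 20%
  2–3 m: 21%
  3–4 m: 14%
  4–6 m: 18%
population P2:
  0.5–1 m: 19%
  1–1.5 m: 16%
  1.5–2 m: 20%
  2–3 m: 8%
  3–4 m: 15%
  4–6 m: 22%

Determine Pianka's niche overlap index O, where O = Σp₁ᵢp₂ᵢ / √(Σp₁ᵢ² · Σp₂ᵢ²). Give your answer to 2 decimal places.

Convert percentages to proportions (divide by 100).
Σ p₁ᵢp₂ᵢ = 0.0209 + 0.0256 + 0.0400 + 0.0168 + 0.0210 + 0.0396 = 0.1639
Σp_1ᵢ² = 0.11² + 0.16² + 0.20² + 0.21² + 0.14² + 0.18² = 0.0121 + 0.0256 + 0.0400 + 0.0441 + 0.0196 + 0.0324 = 0.1738
Σp_2ᵢ² = 0.19² + 0.16² + 0.20² + 0.08² + 0.15² + 0.22² = 0.0361 + 0.0256 + 0.0400 + 0.0064 + 0.0225 + 0.0484 = 0.1790
O = 0.1639 / √(0.1738 × 0.1790) = 0.1639 / 0.17638 = 0.9292

0.93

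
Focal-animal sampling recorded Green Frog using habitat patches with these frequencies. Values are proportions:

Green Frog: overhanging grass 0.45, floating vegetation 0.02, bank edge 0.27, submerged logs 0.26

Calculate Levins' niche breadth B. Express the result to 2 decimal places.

Σpᵢ² = 0.45² + 0.02² + 0.27² + 0.26² = 0.2025 + 0.0004 + 0.0729 + 0.0676 = 0.3434
B = 1 / 0.3434 = 2.9121

2.91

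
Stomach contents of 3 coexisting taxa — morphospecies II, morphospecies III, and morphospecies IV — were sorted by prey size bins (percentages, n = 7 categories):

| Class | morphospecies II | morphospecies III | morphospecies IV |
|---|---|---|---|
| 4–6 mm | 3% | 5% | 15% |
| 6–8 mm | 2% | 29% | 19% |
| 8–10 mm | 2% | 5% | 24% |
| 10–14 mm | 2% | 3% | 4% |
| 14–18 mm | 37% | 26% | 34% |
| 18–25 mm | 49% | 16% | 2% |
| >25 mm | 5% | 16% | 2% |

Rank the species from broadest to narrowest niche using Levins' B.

Convert percentages to proportions (divide by 100).
Σp_IIᵢ² = 0.03² + 0.02² + 0.02² + 0.02² + 0.37² + 0.49² + 0.05² = 0.0009 + 0.0004 + 0.0004 + 0.0004 + 0.1369 + 0.2401 + 0.0025 = 0.3816
B_II = 1 / 0.3816 = 2.6205
Σp_IIIᵢ² = 0.05² + 0.29² + 0.05² + 0.03² + 0.26² + 0.16² + 0.16² = 0.0025 + 0.0841 + 0.0025 + 0.0009 + 0.0676 + 0.0256 + 0.0256 = 0.2088
B_III = 1 / 0.2088 = 4.7893
Σp_IVᵢ² = 0.15² + 0.19² + 0.24² + 0.04² + 0.34² + 0.02² + 0.02² = 0.0225 + 0.0361 + 0.0576 + 0.0016 + 0.1156 + 0.0004 + 0.0004 = 0.2342
B_IV = 1 / 0.2342 = 4.2699
Ranking by B (broadest → narrowest): morphospecies III (4.79) > morphospecies IV (4.27) > morphospecies II (2.62)

morphospecies III > morphospecies IV > morphospecies II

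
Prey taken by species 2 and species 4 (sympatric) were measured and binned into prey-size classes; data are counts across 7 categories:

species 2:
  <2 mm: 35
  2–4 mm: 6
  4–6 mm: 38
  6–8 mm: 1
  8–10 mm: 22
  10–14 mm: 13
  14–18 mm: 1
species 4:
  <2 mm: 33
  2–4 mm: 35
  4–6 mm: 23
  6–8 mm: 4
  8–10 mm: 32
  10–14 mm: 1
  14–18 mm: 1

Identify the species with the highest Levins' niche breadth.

species 4

Proportions for species 2 (n=116): 35/116=0.3017, 6/116=0.0517, 38/116=0.3276, 1/116=0.0086, 22/116=0.1897, 13/116=0.1121, 1/116=0.0086
Proportions for species 4 (n=129): 33/129=0.2558, 35/129=0.2713, 23/129=0.1783, 4/129=0.0310, 32/129=0.2481, 1/129=0.0078, 1/129=0.0078
Σp_2ᵢ² = 0.3017² + 0.0517² + 0.3276² + 0.0086² + 0.1897² + 0.1121² + 0.0086² = 0.091023 + 0.002673 + 0.107322 + 0.000074 + 0.035986 + 0.012566 + 0.000074 = 0.249718
B_2 = 1 / 0.249718 = 4.0045
Σp_4ᵢ² = 0.2558² + 0.2713² + 0.1783² + 0.0310² + 0.2481² + 0.0078² + 0.0078² = 0.065434 + 0.073604 + 0.031791 + 0.000961 + 0.061554 + 0.000061 + 0.000061 = 0.233466
B_4 = 1 / 0.233466 = 4.2833
Highest B → broadest niche (most generalist): species 4 (B = 4.28).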